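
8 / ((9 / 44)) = 352 / 9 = 39.11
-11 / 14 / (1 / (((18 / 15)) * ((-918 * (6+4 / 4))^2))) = -194669244 / 5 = -38933848.80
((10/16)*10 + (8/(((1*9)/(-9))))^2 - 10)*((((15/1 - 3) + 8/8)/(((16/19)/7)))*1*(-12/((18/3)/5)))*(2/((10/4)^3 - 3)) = -2083445/202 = -10314.08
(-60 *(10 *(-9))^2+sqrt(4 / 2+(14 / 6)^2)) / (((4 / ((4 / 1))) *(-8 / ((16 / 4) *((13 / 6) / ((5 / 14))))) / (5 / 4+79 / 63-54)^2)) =54730821925 / 14-2189232877 *sqrt(67) / 816480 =3909322475.78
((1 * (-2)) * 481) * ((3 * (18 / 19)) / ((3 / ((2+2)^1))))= -3645.47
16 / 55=0.29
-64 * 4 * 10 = -2560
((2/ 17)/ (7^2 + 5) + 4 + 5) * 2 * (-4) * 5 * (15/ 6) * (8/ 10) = -330560/ 459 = -720.17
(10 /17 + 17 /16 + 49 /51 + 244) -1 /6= 67033 /272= 246.44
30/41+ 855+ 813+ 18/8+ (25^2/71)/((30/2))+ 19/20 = 73030523/43665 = 1672.52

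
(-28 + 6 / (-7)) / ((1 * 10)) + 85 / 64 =-3489 / 2240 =-1.56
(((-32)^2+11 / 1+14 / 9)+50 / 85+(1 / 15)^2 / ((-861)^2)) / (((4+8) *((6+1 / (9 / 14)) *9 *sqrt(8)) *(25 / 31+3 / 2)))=0.19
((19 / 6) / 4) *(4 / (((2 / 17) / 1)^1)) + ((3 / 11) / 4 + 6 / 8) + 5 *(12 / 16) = 1039 / 33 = 31.48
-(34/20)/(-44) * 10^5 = 42500/11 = 3863.64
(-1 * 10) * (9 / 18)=-5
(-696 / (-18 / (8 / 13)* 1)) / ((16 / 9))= 174 / 13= 13.38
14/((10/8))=56/5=11.20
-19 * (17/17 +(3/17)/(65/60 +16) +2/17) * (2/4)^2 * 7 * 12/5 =-1568469/17425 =-90.01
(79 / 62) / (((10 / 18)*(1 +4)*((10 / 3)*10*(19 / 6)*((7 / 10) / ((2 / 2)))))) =6399 / 1030750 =0.01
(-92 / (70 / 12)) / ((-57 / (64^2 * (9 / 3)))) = 2260992 / 665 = 3399.99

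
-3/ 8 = -0.38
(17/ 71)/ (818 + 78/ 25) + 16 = 23320233/ 1457488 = 16.00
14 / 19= 0.74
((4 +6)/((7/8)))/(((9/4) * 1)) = 320/63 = 5.08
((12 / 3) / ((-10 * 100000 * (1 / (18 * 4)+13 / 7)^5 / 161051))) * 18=-5892079940322250752 / 11651410129889734375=-0.51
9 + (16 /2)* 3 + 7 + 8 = 48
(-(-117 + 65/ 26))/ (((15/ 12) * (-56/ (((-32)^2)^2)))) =-60030976/ 35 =-1715170.74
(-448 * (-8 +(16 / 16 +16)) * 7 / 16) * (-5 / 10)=882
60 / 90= 2 / 3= 0.67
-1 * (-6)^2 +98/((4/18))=405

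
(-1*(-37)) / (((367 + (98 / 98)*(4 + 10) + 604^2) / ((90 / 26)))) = 1665 / 4747561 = 0.00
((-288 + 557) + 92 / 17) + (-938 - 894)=-26479 / 17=-1557.59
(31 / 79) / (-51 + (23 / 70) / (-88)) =-0.01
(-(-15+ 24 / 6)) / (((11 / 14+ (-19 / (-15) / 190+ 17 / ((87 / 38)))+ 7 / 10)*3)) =0.41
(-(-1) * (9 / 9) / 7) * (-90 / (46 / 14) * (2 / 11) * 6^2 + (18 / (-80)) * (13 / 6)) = -3638667 / 141680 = -25.68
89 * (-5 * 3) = -1335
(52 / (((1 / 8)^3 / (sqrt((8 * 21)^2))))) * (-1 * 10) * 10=-447283200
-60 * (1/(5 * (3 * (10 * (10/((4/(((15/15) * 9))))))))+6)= -81004/225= -360.02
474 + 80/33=15722/33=476.42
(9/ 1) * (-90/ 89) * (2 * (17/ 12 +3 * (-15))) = 70605/ 89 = 793.31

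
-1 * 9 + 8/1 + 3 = 2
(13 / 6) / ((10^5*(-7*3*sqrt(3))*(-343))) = 13*sqrt(3) / 12965400000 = 0.00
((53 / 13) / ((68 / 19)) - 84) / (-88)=6659 / 7072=0.94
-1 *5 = -5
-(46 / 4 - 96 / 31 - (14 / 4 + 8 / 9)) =-1120 / 279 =-4.01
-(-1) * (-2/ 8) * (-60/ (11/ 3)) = 45/ 11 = 4.09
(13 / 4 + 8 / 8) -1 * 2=9 / 4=2.25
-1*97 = -97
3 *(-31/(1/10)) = -930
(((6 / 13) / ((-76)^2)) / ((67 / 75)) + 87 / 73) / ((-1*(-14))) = 218860401 / 2570787856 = 0.09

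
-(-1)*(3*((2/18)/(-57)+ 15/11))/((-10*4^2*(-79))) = 1921/5943960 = 0.00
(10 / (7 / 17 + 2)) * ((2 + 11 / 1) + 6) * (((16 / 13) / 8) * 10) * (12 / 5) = 155040 / 533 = 290.88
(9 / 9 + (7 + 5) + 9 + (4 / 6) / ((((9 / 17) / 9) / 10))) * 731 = 296786 / 3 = 98928.67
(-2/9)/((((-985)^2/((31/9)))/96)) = -1984/26196075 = -0.00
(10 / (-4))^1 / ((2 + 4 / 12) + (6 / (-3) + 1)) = -15 / 8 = -1.88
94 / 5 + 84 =514 / 5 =102.80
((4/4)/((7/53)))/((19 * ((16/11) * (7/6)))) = 1749/7448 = 0.23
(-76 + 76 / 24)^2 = 190969 / 36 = 5304.69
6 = 6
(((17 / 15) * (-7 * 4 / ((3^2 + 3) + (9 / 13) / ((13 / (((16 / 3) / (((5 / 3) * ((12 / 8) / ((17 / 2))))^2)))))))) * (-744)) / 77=3562520 / 177573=20.06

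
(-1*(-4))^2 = 16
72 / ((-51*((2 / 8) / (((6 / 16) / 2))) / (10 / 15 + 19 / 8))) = -219 / 68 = -3.22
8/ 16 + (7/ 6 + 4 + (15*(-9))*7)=-2818/ 3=-939.33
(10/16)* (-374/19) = -935/76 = -12.30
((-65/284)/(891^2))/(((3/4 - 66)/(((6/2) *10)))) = 650/4903802937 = 0.00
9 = 9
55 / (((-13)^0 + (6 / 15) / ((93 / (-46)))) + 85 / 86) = 2199450 / 71603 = 30.72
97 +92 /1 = 189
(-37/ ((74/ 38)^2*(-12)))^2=130321/ 197136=0.66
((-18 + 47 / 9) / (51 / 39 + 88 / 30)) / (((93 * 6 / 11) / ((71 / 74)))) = -0.06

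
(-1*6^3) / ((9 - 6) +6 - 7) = -108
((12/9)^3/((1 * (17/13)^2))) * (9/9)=10816/7803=1.39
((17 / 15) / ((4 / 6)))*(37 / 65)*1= 629 / 650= 0.97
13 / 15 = 0.87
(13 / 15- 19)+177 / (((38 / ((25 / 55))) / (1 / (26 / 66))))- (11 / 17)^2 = -28219537 / 2141490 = -13.18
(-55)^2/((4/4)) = 3025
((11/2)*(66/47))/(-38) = -363/1786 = -0.20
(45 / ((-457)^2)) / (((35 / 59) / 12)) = 0.00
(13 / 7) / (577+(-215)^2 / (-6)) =-0.00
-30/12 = -5/2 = -2.50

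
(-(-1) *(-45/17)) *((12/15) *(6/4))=-54/17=-3.18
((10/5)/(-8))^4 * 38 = 19/128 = 0.15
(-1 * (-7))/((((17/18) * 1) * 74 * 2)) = 63/1258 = 0.05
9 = 9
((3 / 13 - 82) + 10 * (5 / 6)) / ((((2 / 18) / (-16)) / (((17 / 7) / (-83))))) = -2337024 / 7553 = -309.42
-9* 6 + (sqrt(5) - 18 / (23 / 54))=-2214 / 23 + sqrt(5)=-94.02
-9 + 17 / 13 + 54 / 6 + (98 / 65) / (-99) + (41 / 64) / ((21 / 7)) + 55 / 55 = 1032073 / 411840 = 2.51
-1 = -1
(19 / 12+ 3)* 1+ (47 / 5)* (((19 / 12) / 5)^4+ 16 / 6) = 1927445087 / 64800000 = 29.74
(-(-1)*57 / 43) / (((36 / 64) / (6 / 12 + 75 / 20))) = 10.02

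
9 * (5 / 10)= 9 / 2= 4.50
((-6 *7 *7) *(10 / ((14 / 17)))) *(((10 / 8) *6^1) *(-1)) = 26775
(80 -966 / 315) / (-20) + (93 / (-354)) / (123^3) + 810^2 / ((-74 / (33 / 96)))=-4958586298240667 / 1624909064400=-3051.61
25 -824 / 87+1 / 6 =2731 / 174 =15.70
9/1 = 9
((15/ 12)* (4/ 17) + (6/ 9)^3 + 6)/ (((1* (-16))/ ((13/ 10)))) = -7865/ 14688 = -0.54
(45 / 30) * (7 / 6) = 7 / 4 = 1.75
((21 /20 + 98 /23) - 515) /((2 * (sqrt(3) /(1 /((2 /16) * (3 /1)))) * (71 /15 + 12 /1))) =-234457 * sqrt(3) /17319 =-23.45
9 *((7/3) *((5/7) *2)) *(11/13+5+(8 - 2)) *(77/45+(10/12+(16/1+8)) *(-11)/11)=-320474/39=-8217.28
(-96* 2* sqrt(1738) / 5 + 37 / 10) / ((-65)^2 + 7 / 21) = 111 / 126760-144* sqrt(1738) / 15845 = -0.38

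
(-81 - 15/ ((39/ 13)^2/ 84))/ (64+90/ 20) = -442/ 137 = -3.23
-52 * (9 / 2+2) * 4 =-1352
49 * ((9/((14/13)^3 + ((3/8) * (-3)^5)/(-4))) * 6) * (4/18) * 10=413387520/1689421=244.69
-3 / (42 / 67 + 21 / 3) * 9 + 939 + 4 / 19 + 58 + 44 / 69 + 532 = 1526.31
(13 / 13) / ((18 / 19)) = 19 / 18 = 1.06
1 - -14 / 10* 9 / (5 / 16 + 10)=2.22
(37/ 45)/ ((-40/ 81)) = -1.66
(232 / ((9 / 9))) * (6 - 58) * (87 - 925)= 10109632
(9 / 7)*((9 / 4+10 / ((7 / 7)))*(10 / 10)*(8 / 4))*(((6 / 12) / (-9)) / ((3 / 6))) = -7 / 2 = -3.50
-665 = -665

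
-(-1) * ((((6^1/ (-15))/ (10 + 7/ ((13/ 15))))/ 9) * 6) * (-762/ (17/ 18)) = 237744/ 19975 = 11.90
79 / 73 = 1.08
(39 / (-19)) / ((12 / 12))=-39 / 19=-2.05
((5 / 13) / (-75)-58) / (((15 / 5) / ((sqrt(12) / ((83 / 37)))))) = -837014 *sqrt(3) / 48555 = -29.86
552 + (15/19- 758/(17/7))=240.67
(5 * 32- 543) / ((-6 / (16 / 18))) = 1532 / 27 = 56.74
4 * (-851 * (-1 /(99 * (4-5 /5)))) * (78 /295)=88504 /29205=3.03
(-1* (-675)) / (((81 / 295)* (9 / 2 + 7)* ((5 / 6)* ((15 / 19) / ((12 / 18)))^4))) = 492092096 / 3772575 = 130.44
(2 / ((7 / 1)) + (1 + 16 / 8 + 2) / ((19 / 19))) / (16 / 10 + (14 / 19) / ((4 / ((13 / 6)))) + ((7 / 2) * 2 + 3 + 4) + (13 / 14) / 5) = 8436 / 25831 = 0.33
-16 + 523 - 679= -172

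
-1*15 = -15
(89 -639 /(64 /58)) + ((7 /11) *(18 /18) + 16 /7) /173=-208906043 /426272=-490.08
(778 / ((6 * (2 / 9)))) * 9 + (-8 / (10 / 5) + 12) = 10519 / 2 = 5259.50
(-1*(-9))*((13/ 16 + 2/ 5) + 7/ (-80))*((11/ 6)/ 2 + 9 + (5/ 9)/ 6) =3243/ 32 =101.34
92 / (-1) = -92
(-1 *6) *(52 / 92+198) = -27402 / 23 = -1191.39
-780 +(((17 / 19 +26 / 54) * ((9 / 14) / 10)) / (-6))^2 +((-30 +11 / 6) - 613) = -814504031591 / 573123600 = -1421.17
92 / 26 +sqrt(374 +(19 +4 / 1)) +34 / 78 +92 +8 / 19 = sqrt(397) +71429 / 741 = 116.32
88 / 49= 1.80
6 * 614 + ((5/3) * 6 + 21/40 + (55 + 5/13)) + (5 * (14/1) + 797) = 2400793/520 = 4616.91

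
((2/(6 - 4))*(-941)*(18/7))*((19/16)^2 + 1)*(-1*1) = 5225373/896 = 5831.89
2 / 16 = 1 / 8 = 0.12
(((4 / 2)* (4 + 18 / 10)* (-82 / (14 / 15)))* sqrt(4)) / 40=-3567 / 70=-50.96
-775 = -775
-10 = -10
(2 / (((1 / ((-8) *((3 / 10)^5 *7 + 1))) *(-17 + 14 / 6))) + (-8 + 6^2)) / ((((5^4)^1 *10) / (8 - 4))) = 0.02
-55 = -55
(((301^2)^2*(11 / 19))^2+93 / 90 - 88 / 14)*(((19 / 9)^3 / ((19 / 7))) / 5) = 1712129577158754013811227 / 109350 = 15657334953440823171.57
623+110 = 733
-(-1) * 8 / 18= 4 / 9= 0.44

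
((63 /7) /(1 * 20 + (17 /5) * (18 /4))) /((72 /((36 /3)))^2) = 5 /706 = 0.01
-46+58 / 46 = -1029 / 23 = -44.74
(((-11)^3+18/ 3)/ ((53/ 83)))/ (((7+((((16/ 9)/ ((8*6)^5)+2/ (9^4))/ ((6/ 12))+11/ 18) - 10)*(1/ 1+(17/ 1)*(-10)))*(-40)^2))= -278816256/ 342613540357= -0.00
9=9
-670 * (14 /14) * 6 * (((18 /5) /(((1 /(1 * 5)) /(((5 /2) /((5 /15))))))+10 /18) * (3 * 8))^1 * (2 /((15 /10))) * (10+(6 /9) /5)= -1590333440 /9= -176703715.56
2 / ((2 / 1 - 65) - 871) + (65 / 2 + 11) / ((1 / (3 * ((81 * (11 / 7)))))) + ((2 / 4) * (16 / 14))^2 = 760224065 / 45766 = 16611.11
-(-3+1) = 2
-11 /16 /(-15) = 0.05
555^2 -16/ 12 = 308023.67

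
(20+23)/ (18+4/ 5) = 215/ 94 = 2.29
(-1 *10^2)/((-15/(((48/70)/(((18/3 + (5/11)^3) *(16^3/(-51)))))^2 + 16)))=338021908426861849/3168955002716160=106.67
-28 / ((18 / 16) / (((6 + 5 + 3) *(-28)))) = 87808 / 9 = 9756.44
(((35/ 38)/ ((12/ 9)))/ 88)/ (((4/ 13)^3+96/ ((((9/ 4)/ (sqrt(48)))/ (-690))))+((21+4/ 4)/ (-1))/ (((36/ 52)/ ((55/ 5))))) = 7174381240845/ 108781982787738827591552 - 18883924850700 * sqrt(3)/ 849859240529209590559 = -0.00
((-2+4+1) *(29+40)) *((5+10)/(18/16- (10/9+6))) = -518.70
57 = 57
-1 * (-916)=916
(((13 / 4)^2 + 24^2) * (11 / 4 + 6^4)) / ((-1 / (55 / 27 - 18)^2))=-9056791487075 / 46656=-194118473.23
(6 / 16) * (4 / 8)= 3 / 16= 0.19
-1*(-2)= 2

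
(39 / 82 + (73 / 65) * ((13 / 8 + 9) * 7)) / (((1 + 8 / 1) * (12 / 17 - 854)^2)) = 103518355 / 8075232805536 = 0.00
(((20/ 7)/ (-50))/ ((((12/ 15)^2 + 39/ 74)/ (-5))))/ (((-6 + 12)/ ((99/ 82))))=30525/ 619633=0.05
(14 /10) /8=7 /40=0.18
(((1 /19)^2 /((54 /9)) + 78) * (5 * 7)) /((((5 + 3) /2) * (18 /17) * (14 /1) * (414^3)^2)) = 0.00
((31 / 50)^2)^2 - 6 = -36576479 / 6250000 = -5.85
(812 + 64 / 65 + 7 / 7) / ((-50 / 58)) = -1534361 / 1625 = -944.22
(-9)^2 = 81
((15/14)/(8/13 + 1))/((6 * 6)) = 65/3528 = 0.02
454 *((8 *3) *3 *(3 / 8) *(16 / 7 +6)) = 710964 / 7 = 101566.29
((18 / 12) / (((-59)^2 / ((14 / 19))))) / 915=7 / 20172395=0.00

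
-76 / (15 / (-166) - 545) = 0.14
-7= -7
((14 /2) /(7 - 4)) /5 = 7 /15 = 0.47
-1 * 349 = -349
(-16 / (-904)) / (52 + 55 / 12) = 24 / 76727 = 0.00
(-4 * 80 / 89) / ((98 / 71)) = -11360 / 4361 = -2.60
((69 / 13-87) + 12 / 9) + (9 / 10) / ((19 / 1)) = -595109 / 7410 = -80.31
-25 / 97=-0.26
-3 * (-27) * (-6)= -486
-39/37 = -1.05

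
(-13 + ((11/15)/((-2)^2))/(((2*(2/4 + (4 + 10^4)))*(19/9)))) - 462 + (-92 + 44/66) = -1174382771/2073660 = -566.33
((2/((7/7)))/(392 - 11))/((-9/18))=-4/381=-0.01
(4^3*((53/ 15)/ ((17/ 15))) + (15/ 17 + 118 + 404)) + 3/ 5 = 61456/ 85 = 723.01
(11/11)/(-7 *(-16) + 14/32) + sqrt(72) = 8.49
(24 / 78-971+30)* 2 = -24458 / 13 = -1881.38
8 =8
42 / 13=3.23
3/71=0.04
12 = 12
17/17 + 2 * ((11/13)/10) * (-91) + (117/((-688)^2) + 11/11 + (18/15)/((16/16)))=-28873399/2366720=-12.20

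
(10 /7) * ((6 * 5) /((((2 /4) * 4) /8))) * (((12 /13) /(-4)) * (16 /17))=-57600 /1547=-37.23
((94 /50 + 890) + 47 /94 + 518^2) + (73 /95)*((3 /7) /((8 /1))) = 269216.42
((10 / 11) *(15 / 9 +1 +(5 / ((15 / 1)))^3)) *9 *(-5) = -3650 / 33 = -110.61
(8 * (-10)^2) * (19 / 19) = 800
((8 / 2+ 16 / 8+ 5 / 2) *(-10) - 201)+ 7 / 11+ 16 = -269.36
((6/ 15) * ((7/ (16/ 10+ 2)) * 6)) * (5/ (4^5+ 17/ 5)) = 350/ 15411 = 0.02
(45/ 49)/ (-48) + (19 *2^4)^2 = 72454129/ 784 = 92415.98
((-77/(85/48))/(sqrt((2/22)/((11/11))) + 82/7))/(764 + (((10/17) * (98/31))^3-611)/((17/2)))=-1707805430029776/318572096893954675 + 13253478947016 * sqrt(11)/318572096893954675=-0.01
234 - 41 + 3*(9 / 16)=3115 / 16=194.69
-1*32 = -32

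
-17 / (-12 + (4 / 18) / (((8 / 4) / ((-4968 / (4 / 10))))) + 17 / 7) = 119 / 9727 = 0.01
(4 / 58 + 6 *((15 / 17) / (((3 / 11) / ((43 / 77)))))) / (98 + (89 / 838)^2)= 26438082112 / 237524851683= 0.11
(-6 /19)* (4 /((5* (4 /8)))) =-48 /95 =-0.51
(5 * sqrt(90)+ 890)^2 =26700 * sqrt(10)+ 794350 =878782.81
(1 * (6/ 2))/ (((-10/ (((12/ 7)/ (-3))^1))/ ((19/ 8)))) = 57/ 140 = 0.41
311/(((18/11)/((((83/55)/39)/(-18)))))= -25813/63180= -0.41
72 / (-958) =-36 / 479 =-0.08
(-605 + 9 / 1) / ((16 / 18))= -1341 / 2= -670.50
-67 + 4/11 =-733/11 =-66.64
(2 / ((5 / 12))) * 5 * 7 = 168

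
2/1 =2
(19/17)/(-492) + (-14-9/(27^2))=-3164893/225828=-14.01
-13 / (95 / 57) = -39 / 5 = -7.80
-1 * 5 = -5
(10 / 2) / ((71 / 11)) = 55 / 71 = 0.77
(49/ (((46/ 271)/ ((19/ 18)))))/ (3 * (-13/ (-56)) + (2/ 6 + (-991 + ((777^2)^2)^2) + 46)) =3532214/ 1540020574039897882337001249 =0.00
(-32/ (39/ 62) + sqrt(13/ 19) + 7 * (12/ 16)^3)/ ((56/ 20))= -598025/ 34944 + 5 * sqrt(247)/ 266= -16.82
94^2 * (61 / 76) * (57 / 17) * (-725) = -293079075 / 17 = -17239945.59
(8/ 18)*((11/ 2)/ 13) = 22/ 117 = 0.19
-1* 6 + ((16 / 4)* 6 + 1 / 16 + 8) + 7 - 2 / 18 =4745 / 144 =32.95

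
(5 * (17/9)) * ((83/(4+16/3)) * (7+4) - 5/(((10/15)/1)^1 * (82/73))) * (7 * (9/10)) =889389/164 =5423.10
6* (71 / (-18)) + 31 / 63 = -23.17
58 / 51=1.14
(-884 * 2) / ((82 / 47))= -41548 / 41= -1013.37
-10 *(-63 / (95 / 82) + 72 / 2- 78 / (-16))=10263 / 76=135.04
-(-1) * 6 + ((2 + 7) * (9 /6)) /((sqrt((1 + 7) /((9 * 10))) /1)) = 6 + 81 * sqrt(5) /4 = 51.28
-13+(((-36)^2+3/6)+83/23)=59207/46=1287.11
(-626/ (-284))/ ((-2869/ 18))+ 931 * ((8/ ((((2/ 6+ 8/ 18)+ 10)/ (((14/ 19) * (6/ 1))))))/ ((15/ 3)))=60365239803/ 98794015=611.02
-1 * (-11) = 11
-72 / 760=-9 / 95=-0.09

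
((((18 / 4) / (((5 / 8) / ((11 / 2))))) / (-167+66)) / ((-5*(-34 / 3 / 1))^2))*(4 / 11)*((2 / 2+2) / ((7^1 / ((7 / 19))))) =-0.00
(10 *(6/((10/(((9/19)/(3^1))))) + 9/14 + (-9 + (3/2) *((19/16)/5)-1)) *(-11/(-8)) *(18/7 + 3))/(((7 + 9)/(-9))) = 731748303/1906688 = 383.78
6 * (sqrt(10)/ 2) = 3 * sqrt(10) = 9.49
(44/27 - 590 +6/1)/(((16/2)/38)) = -74689/27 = -2766.26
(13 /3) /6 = 13 /18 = 0.72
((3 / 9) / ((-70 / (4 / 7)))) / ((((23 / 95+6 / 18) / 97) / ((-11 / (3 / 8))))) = 81092 / 6027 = 13.45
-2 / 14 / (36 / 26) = -13 / 126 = -0.10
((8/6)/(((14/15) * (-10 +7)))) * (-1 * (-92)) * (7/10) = -92/3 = -30.67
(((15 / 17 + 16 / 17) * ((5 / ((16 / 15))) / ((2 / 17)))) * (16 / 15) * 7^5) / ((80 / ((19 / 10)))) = 9899323 / 320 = 30935.38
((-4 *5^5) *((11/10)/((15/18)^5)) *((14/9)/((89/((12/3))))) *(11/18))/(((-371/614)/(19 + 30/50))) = 5591663616/117925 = 47417.12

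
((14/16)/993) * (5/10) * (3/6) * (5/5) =7/31776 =0.00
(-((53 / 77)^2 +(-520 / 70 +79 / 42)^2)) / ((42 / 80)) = -66700930 / 1120581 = -59.52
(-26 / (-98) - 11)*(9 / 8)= -2367 / 196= -12.08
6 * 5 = 30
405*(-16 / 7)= -6480 / 7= -925.71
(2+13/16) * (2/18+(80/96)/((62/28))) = 85/62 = 1.37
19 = 19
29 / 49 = 0.59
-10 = -10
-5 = -5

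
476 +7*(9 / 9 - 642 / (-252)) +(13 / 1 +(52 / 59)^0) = 3089 / 6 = 514.83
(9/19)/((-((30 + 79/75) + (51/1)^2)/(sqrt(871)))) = -675 * sqrt(871)/3750676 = -0.01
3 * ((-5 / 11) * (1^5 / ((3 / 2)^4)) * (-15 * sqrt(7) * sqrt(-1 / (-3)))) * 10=4000 * sqrt(21) / 297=61.72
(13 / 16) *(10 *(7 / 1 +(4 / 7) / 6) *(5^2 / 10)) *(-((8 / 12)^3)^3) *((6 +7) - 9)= -6198400 / 413343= -15.00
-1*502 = -502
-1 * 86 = -86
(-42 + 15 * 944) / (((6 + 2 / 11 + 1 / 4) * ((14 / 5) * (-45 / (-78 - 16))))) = 9732008 / 5943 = 1637.56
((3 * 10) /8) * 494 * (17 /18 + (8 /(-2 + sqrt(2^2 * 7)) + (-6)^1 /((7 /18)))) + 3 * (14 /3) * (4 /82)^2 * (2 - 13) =-3614428679 /141204 + 1235 * sqrt(7) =-22329.71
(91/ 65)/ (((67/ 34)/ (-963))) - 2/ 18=-2063081/ 3015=-684.27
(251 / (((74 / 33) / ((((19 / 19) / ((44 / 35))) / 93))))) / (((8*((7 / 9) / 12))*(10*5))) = 6777 / 183520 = 0.04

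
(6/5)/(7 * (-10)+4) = -1/55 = -0.02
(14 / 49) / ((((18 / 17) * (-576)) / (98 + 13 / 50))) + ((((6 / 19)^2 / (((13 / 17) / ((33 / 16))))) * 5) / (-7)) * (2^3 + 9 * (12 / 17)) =-23871596053 / 8514979200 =-2.80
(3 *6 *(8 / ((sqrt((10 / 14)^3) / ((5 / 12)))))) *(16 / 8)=168 *sqrt(35) / 5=198.78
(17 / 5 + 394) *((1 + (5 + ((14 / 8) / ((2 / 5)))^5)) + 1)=104816735737 / 163840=639750.58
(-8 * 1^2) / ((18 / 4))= -16 / 9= -1.78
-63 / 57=-21 / 19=-1.11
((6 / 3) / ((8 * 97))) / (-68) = -1 / 26384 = -0.00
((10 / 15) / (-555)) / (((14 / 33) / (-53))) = 583 / 3885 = 0.15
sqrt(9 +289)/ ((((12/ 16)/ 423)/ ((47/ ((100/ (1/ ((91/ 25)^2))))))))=165675 * sqrt(298)/ 8281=345.37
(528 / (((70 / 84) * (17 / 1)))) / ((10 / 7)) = 11088 / 425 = 26.09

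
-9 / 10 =-0.90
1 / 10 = 0.10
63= 63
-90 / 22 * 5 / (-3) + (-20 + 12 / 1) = -13 / 11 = -1.18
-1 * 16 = -16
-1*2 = -2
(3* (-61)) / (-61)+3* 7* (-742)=-15579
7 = 7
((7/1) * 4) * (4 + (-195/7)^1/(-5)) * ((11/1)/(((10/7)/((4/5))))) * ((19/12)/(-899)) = -196042/67425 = -2.91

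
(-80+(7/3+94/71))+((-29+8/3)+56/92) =-166676/1633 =-102.07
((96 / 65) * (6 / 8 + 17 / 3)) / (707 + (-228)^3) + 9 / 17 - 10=-124027475397 / 13096067725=-9.47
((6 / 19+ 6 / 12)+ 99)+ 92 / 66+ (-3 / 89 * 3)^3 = 89471636407 / 884031126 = 101.21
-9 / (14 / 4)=-18 / 7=-2.57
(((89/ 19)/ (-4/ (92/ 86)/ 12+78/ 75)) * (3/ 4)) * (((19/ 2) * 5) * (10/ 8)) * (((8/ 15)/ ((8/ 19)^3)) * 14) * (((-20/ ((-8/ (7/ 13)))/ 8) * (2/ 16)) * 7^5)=3097192205769375/ 305856512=10126291.53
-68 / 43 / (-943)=68 / 40549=0.00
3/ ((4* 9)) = 1/ 12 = 0.08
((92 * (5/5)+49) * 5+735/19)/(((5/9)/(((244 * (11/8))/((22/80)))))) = 31029480/19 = 1633130.53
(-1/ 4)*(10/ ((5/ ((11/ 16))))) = -11/ 32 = -0.34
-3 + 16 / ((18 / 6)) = 7 / 3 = 2.33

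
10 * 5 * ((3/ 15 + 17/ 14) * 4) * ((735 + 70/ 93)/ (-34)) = -189750/ 31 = -6120.97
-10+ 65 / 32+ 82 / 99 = -22621 / 3168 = -7.14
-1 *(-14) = 14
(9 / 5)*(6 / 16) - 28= -1093 / 40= -27.32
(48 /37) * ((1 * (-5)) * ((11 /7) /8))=-330 /259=-1.27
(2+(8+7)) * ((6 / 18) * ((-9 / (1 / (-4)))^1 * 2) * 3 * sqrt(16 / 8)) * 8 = 9792 * sqrt(2) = 13847.98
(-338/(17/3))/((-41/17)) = 1014/41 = 24.73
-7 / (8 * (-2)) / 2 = 7 / 32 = 0.22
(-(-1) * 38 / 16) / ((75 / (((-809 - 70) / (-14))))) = 5567 / 2800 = 1.99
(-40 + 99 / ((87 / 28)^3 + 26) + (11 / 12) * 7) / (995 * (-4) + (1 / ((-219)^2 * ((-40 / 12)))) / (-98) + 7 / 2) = 122546902534469 / 15316728581645039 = 0.01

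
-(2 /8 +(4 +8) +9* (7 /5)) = -24.85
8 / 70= 4 / 35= 0.11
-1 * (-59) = 59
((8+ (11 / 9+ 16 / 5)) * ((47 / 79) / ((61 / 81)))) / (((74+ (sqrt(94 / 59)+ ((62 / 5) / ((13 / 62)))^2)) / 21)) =266816209736284065 / 4623820426233255619 - 2532543141375 * sqrt(5546) / 9247640852466511238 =0.06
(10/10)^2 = 1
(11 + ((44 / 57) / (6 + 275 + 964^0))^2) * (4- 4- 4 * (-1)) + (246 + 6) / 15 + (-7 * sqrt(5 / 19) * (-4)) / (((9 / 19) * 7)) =4 * sqrt(95) / 9 + 19636393856 / 322966845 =65.13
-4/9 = -0.44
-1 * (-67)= 67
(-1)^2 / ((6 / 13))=13 / 6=2.17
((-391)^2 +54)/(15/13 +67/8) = 15905240/991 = 16049.69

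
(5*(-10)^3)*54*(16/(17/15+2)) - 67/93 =-6026403149/4371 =-1378724.12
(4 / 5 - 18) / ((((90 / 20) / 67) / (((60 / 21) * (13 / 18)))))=-299624 / 567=-528.44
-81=-81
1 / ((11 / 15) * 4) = 15 / 44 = 0.34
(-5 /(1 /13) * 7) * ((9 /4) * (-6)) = 12285 /2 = 6142.50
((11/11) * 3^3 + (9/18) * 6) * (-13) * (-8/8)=390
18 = 18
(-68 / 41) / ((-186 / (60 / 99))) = 680 / 125829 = 0.01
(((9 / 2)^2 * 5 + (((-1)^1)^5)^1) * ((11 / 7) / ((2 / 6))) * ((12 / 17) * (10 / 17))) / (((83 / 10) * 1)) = 3969900 / 167909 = 23.64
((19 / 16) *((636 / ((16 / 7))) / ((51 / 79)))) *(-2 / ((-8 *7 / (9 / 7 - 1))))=79553 / 15232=5.22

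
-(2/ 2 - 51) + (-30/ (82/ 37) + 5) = 41.46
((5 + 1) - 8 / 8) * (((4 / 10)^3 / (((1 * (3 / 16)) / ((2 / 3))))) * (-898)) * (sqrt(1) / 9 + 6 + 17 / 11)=-174255104 / 22275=-7822.90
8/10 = 4/5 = 0.80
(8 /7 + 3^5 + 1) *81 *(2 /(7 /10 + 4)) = 8449.60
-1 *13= -13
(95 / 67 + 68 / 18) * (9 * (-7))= -327.33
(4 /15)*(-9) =-2.40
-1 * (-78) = 78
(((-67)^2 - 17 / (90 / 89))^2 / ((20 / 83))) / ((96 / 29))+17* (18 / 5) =389944182649063 / 15552000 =25073571.42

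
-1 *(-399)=399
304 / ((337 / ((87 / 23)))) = 3.41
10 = 10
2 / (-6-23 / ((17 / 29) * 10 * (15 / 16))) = -1275 / 6493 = -0.20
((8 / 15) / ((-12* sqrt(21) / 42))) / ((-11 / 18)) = 8* sqrt(21) / 55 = 0.67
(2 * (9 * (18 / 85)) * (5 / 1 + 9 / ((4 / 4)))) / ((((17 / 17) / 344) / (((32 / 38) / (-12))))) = -2080512 / 1615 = -1288.24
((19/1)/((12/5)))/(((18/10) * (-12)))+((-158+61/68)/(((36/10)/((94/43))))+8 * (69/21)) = -460760651/6631632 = -69.48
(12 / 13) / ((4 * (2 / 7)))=21 / 26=0.81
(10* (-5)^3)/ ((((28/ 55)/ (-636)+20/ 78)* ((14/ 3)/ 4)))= -852637500/ 203413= -4191.66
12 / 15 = 4 / 5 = 0.80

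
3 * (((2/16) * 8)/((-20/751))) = -2253/20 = -112.65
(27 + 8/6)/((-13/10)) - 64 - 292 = -14734/39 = -377.79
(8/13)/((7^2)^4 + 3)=2/18735613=0.00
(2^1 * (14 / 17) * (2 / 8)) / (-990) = -7 / 16830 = -0.00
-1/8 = -0.12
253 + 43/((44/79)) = 330.20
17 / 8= 2.12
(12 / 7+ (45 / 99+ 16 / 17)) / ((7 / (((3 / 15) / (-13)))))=-4071 / 595595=-0.01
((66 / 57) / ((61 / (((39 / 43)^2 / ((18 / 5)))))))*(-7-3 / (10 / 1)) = -135707 / 4285982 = -0.03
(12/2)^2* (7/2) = 126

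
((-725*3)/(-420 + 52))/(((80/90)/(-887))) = -17363025/2944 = -5897.77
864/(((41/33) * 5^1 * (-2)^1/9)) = -128304/205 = -625.87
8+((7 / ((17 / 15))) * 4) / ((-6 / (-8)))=696 / 17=40.94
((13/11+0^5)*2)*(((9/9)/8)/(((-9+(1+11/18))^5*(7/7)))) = -6141096/457773754823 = -0.00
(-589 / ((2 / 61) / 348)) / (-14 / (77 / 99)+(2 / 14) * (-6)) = 7293587 / 22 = 331526.68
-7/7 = -1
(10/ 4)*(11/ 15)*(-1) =-11/ 6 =-1.83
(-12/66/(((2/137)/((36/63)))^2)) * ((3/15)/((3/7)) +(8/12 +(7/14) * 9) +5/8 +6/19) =-281328541/153615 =-1831.39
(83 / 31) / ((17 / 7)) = 581 / 527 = 1.10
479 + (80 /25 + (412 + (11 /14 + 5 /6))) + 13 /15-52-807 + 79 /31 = 43654 /1085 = 40.23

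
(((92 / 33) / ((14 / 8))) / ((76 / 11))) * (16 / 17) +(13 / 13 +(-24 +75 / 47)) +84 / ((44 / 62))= 340779248 / 3506811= 97.18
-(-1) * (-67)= -67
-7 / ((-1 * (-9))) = -7 / 9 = -0.78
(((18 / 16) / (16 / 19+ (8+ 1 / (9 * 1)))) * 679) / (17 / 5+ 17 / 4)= 580545 / 52054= 11.15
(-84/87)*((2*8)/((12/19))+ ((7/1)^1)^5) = -1413916/87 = -16251.91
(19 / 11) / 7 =19 / 77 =0.25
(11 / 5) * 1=2.20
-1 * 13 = -13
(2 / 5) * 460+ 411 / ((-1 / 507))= -208193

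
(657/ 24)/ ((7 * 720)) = 73/ 13440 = 0.01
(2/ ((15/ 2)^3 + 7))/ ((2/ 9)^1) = 72/ 3431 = 0.02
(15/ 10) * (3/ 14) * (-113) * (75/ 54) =-2825/ 56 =-50.45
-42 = -42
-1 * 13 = -13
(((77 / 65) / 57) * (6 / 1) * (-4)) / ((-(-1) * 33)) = -56 / 3705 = -0.02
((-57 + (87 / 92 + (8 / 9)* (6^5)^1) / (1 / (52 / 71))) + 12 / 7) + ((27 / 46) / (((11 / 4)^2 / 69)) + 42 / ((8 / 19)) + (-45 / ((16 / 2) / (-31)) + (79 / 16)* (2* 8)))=59378087159 / 11065208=5366.20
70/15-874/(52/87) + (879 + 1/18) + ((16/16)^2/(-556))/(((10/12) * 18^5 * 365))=-2403427024656013/4154246740800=-578.55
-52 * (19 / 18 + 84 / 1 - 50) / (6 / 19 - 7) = 311714 / 1143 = 272.72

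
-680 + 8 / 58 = -19716 / 29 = -679.86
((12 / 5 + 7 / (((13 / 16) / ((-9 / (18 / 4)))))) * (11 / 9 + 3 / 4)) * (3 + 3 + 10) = -273776 / 585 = -467.99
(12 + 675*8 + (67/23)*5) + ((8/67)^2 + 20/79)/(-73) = 3231112849865/595425449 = 5426.56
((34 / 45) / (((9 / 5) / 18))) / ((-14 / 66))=-748 / 21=-35.62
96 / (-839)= -96 / 839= -0.11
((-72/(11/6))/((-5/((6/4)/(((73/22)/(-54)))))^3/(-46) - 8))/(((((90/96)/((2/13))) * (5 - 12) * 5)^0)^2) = 4.91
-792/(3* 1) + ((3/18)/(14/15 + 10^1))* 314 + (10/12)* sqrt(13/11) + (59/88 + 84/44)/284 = -265599421/1024672 + 5* sqrt(143)/66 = -258.30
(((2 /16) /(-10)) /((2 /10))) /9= -1 /144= -0.01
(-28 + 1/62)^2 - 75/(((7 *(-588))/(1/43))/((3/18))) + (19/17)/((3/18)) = 4567356364679/5782905912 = 789.80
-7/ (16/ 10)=-35/ 8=-4.38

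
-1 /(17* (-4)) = 1 /68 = 0.01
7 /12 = 0.58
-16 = -16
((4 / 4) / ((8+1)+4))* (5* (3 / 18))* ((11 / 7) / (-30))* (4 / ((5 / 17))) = -0.05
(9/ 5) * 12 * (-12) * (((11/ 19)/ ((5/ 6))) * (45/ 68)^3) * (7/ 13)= -68201595/ 2427022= -28.10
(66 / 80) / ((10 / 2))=33 / 200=0.16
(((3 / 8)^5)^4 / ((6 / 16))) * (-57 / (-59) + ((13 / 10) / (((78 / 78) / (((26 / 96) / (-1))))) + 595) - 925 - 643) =-10668774190887819 / 1360447375436079431680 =-0.00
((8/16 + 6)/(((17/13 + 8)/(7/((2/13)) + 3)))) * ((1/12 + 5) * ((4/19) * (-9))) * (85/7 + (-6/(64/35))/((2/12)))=2534931555/1029952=2461.21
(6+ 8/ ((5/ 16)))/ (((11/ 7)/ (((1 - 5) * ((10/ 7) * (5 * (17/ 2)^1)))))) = -53720/ 11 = -4883.64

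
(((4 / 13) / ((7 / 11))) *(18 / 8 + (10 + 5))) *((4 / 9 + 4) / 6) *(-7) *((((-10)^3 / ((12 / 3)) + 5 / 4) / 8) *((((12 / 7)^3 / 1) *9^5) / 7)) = 57148111.42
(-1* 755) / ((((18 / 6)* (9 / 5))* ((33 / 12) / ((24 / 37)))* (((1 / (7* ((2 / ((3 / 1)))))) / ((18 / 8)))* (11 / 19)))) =-8033200 / 13431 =-598.11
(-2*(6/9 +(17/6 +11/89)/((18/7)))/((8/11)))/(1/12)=-192071/3204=-59.95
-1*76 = -76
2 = 2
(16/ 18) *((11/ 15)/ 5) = 88/ 675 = 0.13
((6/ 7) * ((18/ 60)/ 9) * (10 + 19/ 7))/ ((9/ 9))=89/ 245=0.36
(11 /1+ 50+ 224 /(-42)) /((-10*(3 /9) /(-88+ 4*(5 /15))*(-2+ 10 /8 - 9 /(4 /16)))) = -39.38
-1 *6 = -6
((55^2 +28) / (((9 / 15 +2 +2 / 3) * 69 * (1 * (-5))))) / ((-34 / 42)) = 9159 / 2737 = 3.35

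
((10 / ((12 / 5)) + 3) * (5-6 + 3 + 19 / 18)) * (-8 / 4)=-2365 / 54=-43.80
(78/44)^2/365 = 1521/176660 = 0.01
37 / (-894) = -37 / 894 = -0.04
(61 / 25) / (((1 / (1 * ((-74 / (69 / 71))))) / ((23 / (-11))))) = 320494 / 825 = 388.48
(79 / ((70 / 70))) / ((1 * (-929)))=-79 / 929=-0.09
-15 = -15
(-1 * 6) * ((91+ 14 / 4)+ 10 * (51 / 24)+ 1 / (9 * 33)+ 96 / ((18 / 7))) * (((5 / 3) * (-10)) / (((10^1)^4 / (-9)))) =-181867 / 13200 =-13.78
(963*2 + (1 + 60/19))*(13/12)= 476749/228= 2091.00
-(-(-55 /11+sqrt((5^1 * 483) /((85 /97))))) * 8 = 379.98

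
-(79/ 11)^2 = -6241/ 121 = -51.58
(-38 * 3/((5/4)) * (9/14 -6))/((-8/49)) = -5985/2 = -2992.50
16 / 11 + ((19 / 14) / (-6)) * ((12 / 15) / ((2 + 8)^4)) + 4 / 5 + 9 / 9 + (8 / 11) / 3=40389791 / 11550000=3.50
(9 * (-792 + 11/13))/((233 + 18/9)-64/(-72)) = -75735/2509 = -30.19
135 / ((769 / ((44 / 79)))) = 5940 / 60751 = 0.10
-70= -70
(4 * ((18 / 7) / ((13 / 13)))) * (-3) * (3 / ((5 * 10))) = -324 / 175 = -1.85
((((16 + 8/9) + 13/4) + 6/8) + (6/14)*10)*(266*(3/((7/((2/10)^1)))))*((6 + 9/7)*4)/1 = 4098224/245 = 16727.44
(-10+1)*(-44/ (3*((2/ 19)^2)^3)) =1552514073/ 16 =97032129.56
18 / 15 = 6 / 5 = 1.20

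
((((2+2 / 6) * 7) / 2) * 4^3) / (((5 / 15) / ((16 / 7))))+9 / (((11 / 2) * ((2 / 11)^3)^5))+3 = 3417748561018577 / 16384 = 208602817444.98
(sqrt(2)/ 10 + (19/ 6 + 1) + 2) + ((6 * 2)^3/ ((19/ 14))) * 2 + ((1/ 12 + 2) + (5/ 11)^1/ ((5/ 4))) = 2555.28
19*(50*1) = 950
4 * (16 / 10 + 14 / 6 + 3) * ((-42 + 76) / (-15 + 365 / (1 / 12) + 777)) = 7072 / 38565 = 0.18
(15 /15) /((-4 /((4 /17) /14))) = -1 /238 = -0.00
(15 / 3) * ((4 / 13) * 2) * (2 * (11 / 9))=880 / 117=7.52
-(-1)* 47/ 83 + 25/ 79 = 5788/ 6557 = 0.88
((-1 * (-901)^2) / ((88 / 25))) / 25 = -811801 / 88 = -9225.01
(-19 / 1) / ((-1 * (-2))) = -9.50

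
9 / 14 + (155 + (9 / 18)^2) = 4365 / 28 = 155.89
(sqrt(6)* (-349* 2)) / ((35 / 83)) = -57934* sqrt(6) / 35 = -4054.54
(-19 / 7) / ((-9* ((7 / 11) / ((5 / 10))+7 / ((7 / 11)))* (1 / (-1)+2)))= 209 / 8505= 0.02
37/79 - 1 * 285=-22478/79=-284.53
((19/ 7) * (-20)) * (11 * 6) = -3582.86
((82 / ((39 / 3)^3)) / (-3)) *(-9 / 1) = 246 / 2197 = 0.11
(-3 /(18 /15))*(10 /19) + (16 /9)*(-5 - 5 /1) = -3265 /171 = -19.09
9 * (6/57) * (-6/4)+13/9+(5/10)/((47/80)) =7028/8037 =0.87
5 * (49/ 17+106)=9255/ 17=544.41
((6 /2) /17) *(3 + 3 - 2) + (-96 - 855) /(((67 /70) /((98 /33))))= -36959696 /12529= -2949.93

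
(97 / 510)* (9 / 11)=291 / 1870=0.16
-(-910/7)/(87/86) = 11180/87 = 128.51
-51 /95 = -0.54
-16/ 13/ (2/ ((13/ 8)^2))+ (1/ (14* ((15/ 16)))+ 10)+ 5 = 13.45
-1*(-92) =92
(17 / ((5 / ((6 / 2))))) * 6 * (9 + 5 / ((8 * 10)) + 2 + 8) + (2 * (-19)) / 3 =27695 / 24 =1153.96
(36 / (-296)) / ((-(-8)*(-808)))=9 / 478336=0.00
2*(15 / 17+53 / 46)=1591 / 391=4.07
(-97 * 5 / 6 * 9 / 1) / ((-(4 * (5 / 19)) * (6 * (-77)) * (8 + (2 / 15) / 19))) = -525255 / 2811424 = -0.19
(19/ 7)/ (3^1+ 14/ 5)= 95/ 203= 0.47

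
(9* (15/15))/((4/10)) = 45/2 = 22.50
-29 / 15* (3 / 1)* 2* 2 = -116 / 5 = -23.20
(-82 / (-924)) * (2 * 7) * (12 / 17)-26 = -4698 / 187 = -25.12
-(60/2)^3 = -27000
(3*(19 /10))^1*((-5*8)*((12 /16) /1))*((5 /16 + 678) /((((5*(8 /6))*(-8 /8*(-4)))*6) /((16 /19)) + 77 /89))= -165171807 /271792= -607.71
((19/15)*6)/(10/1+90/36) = 76/125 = 0.61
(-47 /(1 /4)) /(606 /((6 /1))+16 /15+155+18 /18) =-2820 /3871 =-0.73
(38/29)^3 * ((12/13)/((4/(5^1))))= 823080/317057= 2.60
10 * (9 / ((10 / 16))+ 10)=244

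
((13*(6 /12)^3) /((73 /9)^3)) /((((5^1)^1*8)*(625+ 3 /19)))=180063 /1478638056320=0.00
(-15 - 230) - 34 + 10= -269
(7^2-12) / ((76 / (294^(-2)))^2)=37 / 43153547786496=0.00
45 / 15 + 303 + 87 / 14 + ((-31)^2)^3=12425055905 / 14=887503993.21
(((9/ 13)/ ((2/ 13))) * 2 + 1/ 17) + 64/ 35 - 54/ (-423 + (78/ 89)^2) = 2435574028/ 221108545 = 11.02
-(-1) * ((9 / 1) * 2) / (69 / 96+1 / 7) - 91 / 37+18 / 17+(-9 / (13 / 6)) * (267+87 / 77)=-132975111853 / 121518397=-1094.28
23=23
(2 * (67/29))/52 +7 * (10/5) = 10623/754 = 14.09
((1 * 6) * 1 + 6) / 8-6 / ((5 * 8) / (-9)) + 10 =257 / 20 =12.85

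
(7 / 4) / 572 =7 / 2288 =0.00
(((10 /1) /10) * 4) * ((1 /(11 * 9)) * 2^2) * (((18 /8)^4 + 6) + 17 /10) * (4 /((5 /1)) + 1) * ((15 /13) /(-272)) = -127983 /3111680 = -0.04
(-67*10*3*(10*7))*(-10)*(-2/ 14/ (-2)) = 100500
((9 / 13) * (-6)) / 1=-54 / 13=-4.15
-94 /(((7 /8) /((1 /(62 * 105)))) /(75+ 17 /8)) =-28999 /22785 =-1.27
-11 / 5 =-2.20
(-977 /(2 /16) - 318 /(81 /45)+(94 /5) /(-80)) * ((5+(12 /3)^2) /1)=-33570187 /200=-167850.94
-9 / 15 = -3 / 5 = -0.60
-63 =-63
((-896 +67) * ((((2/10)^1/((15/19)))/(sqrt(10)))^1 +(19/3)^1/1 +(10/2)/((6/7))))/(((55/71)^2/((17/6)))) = -5186125349/108900- 1349813447 * sqrt(10)/13612500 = -47936.39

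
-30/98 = -15/49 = -0.31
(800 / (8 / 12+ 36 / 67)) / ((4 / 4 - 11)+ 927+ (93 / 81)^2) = 29305800 / 40501967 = 0.72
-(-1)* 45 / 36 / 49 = 5 / 196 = 0.03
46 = 46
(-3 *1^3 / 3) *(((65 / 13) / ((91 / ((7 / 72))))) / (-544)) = 5 / 509184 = 0.00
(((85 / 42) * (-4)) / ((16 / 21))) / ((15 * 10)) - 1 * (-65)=15583 / 240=64.93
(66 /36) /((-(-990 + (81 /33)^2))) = 0.00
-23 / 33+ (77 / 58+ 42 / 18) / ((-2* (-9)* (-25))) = -607307 / 861300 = -0.71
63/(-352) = -0.18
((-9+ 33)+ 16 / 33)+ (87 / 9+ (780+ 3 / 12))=107501 / 132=814.40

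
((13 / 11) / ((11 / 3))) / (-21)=-13 / 847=-0.02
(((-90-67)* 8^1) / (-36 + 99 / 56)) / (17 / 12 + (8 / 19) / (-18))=5345536 / 202989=26.33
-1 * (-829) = 829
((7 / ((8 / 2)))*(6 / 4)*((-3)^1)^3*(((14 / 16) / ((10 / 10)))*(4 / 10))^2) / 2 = -27783 / 6400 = -4.34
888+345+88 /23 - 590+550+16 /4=27619 /23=1200.83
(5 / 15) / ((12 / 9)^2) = 0.19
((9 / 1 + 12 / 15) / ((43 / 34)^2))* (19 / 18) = 538118 / 83205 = 6.47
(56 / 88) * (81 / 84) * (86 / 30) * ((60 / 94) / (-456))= -387 / 157168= -0.00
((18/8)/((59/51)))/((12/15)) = 2.43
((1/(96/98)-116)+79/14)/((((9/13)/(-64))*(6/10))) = 16845.89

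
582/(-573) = -194/191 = -1.02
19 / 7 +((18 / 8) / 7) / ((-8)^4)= 311305 / 114688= 2.71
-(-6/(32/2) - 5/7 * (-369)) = -14739/56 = -263.20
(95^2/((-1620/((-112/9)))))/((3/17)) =859180/2187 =392.86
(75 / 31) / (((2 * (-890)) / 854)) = -6405 / 5518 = -1.16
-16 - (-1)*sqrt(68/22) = -16+sqrt(374)/11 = -14.24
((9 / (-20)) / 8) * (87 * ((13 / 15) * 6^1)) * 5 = -10179 / 80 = -127.24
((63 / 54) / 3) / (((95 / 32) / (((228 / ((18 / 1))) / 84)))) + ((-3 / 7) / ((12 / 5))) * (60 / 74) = -26231 / 209790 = -0.13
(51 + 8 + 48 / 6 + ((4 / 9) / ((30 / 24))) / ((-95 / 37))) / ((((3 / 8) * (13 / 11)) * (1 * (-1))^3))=-25153304 / 166725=-150.87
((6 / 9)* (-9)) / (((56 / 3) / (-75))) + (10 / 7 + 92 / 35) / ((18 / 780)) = 2399 / 12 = 199.92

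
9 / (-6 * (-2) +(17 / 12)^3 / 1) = 0.61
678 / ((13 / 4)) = 208.62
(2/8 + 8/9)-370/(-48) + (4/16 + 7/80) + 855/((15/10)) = 417013/720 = 579.18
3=3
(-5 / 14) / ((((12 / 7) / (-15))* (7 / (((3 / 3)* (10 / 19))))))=125 / 532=0.23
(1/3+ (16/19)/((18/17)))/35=193/5985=0.03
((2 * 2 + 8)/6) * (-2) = -4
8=8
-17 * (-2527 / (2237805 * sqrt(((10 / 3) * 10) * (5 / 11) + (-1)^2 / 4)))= 4522 * sqrt(67089) / 239445135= 0.00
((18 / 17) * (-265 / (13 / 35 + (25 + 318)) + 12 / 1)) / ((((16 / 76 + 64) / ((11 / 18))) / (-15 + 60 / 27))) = -648661387 / 448655976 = -1.45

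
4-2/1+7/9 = 25/9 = 2.78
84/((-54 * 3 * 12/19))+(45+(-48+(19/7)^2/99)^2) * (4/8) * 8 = 440834594419/47064402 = 9366.62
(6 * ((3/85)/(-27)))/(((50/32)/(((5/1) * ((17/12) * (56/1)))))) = -448/225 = -1.99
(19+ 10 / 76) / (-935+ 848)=-727 / 3306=-0.22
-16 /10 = -8 /5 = -1.60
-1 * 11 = -11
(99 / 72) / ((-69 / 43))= -473 / 552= -0.86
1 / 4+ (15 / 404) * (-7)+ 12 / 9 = 401 / 303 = 1.32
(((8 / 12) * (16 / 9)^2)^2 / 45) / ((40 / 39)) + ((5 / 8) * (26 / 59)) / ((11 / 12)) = 1140055241 / 2874210075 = 0.40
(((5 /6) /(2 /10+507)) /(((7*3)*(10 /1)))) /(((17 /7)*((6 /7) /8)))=35 /1164024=0.00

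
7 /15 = 0.47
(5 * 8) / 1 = 40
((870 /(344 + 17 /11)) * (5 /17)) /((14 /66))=526350 /150773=3.49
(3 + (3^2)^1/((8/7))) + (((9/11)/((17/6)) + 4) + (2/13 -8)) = 142313/19448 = 7.32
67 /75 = 0.89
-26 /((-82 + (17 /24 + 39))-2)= 624 /1063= 0.59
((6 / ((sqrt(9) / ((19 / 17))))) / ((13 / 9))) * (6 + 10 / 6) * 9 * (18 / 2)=212382 / 221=961.00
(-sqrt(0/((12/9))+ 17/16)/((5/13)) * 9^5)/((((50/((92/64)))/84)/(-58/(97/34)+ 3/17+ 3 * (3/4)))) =43784443127061 * sqrt(17)/26384000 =6842324.28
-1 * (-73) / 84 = 73 / 84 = 0.87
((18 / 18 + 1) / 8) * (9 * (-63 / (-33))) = 189 / 44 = 4.30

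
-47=-47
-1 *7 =-7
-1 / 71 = -0.01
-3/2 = -1.50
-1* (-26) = 26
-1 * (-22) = 22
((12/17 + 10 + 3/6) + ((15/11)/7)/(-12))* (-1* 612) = -527301/77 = -6848.06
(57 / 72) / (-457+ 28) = -19 / 10296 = -0.00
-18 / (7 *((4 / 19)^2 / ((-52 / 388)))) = 42237 / 5432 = 7.78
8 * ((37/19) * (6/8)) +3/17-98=-27823/323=-86.14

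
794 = 794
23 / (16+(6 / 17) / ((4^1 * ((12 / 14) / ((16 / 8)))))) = 782 / 551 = 1.42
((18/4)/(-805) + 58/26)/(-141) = -0.02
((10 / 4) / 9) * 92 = 230 / 9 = 25.56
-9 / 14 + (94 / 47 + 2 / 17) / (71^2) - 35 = -42762299 / 1199758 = -35.64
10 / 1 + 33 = 43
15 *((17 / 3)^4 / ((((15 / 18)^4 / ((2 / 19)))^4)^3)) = 284480097238427113282267812639522208169852928 / 1572654837691914764263856341131031513214111328125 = 0.00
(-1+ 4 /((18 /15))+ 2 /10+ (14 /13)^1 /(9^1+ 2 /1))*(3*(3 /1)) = 23.68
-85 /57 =-1.49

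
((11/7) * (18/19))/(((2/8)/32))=25344/133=190.56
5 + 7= 12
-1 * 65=-65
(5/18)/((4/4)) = 5/18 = 0.28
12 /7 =1.71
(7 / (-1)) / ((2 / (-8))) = 28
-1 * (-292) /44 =73 /11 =6.64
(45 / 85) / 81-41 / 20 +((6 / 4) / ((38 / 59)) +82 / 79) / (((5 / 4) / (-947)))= -2552.82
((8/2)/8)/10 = 1/20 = 0.05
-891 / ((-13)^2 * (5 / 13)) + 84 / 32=-5763 / 520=-11.08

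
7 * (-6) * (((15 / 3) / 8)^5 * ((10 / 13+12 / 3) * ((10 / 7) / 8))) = -1453125 / 425984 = -3.41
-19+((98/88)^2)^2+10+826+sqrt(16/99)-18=4 * sqrt(11)/33+3000493505/3748096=800.94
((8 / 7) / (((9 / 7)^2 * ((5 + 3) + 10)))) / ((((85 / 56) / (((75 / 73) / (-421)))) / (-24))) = 62720 / 42319341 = 0.00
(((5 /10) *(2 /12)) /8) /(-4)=-1 /384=-0.00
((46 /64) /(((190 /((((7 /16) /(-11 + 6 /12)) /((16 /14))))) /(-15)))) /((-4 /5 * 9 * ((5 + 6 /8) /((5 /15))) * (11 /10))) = -0.00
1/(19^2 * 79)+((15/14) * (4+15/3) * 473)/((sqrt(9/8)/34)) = 1/28519+723690 * sqrt(2)/7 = 146207.46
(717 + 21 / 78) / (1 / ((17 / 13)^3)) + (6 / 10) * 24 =462225469 / 285610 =1618.38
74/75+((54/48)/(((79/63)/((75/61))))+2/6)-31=-27542459/963800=-28.58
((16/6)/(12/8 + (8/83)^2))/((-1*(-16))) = 0.11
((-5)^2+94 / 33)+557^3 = 5702687788 / 33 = 172808720.85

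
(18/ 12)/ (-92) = -3/ 184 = -0.02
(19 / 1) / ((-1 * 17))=-19 / 17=-1.12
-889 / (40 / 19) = -16891 / 40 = -422.28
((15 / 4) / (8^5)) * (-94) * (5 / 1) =-3525 / 65536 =-0.05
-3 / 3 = -1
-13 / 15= -0.87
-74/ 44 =-37/ 22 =-1.68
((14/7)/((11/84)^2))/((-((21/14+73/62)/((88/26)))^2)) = -216986112/1164241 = -186.38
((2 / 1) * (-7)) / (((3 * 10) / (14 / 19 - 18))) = 2296 / 285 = 8.06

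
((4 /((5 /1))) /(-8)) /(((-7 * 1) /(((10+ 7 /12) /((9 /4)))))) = 0.07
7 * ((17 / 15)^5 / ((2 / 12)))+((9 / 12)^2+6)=85.09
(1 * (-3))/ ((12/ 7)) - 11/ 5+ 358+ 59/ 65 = 92289/ 260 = 354.96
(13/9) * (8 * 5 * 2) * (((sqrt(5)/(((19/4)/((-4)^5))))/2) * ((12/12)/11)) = -2129920 * sqrt(5)/1881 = -2531.98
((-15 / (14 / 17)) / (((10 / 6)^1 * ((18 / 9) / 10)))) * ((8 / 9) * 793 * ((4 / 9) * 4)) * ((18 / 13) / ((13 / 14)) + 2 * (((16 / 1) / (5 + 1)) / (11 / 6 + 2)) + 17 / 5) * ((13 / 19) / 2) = -4051733216 / 27531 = -147169.85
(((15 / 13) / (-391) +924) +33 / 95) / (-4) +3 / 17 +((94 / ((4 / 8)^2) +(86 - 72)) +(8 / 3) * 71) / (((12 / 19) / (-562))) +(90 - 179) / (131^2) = -515741.03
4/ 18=0.22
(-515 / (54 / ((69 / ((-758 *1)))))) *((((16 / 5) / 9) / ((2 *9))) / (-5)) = -4738 / 1381455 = -0.00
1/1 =1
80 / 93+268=25004 / 93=268.86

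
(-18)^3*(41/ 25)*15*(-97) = 69581592/ 5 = 13916318.40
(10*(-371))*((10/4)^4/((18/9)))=-1159375/16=-72460.94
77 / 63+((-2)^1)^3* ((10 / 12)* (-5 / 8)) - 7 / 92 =4399 / 828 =5.31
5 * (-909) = -4545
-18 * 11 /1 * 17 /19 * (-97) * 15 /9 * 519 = 282424230 /19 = 14864433.16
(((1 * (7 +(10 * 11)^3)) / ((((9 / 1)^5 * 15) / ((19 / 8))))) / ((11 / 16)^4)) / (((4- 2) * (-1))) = -34528096256 / 4322682045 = -7.99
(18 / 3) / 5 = 1.20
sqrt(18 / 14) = 3 * sqrt(7) / 7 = 1.13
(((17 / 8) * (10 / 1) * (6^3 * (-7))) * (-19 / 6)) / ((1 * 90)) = 2261 / 2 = 1130.50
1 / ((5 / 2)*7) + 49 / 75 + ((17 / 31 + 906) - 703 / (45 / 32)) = 19888754 / 48825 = 407.35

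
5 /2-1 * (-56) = 117 /2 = 58.50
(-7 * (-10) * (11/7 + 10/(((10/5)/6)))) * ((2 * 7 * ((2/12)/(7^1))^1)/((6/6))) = 2210/3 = 736.67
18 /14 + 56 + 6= 443 /7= 63.29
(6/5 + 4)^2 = 676/25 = 27.04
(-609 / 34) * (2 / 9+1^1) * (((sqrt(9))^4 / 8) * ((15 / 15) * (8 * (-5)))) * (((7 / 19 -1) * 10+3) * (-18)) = 170924985 / 323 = 529179.52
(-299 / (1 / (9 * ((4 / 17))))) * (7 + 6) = -139932 / 17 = -8231.29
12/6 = 2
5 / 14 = 0.36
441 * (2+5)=3087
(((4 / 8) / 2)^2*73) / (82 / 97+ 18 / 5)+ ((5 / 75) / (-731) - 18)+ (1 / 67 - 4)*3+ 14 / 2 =-555738259277 / 25342658880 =-21.93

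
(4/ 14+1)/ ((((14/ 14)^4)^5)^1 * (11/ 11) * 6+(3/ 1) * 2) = 0.11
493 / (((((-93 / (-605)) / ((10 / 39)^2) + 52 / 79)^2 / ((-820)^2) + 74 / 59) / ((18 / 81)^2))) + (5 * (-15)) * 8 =-580.59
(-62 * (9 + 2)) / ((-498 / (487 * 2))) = 332134 / 249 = 1333.87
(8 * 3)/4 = 6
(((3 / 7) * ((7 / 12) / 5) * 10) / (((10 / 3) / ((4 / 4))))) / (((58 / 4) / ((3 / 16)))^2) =27 / 1076480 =0.00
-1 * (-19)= 19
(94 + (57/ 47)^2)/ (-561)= -0.17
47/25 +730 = 18297/25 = 731.88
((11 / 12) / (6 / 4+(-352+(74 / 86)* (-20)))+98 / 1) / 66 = 18593851 / 12522708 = 1.48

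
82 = 82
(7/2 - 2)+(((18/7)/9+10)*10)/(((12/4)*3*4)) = 61/14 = 4.36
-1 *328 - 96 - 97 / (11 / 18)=-6410 / 11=-582.73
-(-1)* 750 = 750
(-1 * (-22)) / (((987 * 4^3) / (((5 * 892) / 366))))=12265 / 2889936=0.00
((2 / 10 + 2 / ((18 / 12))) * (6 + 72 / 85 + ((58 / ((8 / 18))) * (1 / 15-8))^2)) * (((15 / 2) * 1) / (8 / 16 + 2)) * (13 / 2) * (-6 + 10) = 544822847907 / 4250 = 128193611.27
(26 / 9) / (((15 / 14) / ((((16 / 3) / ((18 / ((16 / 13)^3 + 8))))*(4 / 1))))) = 2157568 / 68445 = 31.52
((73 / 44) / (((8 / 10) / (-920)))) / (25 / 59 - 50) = 99061 / 2574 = 38.49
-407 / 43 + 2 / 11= -4391 / 473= -9.28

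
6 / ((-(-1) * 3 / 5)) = 10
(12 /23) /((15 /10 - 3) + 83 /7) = 168 /3335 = 0.05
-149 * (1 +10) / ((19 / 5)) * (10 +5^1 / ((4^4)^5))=-90104977896284175 / 20890720927744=-4313.16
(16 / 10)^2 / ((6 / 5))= 32 / 15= 2.13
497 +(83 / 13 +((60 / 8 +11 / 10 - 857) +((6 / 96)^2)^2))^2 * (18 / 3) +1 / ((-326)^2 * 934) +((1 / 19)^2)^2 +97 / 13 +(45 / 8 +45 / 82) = 2559118200400639095180389903095609 / 601515646740444404409958400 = 4254449.93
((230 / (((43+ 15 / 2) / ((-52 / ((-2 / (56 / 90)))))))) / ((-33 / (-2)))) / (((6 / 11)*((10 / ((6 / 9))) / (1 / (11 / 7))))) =468832 / 1349865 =0.35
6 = 6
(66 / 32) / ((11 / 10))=1.88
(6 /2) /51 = 1 /17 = 0.06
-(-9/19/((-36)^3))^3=-0.00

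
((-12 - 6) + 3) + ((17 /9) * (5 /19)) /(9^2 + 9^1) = -46153 /3078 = -14.99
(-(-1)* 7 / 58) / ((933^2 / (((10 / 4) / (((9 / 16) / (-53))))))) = -7420 / 227197629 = -0.00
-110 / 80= -11 / 8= -1.38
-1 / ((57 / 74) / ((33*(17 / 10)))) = -6919 / 95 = -72.83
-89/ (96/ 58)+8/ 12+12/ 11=-27463/ 528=-52.01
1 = 1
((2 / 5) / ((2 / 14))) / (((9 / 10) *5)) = 28 / 45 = 0.62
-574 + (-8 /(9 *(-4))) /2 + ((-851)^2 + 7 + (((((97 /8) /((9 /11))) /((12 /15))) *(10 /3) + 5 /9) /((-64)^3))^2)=9280393008939126340297 /12824703626379264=723634.11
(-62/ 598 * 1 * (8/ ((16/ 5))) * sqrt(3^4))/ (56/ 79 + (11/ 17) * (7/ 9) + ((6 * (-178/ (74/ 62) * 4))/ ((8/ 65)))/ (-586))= -182794057965/ 3983695359748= -0.05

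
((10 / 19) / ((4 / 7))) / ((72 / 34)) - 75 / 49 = -73445 / 67032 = -1.10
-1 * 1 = -1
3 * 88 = 264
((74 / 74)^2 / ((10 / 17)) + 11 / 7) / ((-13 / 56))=-916 / 65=-14.09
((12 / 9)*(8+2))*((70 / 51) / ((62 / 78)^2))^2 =16793868000 / 266897569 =62.92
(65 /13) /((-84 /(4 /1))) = -5 /21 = -0.24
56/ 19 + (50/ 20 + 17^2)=11189/ 38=294.45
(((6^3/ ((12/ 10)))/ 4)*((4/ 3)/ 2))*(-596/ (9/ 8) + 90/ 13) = -611740/ 39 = -15685.64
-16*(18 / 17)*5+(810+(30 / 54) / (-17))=110965 / 153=725.26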